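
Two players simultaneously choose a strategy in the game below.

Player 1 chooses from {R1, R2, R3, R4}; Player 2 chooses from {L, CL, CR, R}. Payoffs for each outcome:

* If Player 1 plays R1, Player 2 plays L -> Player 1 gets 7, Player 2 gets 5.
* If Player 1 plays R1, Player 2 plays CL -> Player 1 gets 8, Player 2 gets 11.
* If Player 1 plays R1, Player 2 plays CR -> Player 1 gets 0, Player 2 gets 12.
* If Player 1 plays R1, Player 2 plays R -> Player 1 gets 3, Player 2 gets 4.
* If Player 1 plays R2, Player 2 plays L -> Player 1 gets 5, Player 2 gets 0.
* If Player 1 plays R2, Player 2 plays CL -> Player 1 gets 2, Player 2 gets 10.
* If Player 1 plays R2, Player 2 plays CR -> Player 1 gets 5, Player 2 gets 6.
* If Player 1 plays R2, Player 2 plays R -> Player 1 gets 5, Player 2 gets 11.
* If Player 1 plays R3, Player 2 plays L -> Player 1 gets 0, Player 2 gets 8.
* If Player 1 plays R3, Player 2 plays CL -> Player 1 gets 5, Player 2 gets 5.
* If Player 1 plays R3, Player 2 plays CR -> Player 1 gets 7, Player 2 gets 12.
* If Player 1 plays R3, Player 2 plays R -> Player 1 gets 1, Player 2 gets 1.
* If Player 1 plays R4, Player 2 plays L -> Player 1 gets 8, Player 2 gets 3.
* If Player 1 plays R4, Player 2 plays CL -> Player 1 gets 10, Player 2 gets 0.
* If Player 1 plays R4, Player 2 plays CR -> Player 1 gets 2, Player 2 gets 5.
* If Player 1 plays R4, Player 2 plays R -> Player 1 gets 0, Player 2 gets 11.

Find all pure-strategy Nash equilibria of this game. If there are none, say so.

Check each profile: it is a Nash equilibrium iff no player can strictly gain by switching unilaterally.
(R1, L): Player 1 can switch to R4 (7 → 8). Not NE.
(R1, CL): Player 1 can switch to R4 (8 → 10). Not NE.
(R1, CR): Player 1 can switch to R2 (0 → 5). Not NE.
(R1, R): Player 1 can switch to R2 (3 → 5). Not NE.
(R2, L): Player 1 can switch to R1 (5 → 7). Not NE.
(R2, CL): Player 1 can switch to R1 (2 → 8). Not NE.
(R2, R): Player 1 gets 5, best alternative 3; Player 2 gets 11, best alternative 10. No profitable deviation — NE.
(R3, CR): Player 1 gets 7, best alternative 5; Player 2 gets 12, best alternative 8. No profitable deviation — NE.
(The remaining 8 profiles each have a profitable deviation by the same check.)

Pure-strategy Nash equilibria: (R2, R) and (R3, CR)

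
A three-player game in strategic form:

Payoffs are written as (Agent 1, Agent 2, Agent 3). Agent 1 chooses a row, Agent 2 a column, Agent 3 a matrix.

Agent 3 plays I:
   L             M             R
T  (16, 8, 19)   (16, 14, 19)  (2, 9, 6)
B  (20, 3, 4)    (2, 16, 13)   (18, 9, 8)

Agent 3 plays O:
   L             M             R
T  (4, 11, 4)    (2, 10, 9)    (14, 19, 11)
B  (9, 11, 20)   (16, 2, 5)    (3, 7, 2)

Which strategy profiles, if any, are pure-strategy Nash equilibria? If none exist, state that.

The pure Nash equilibria are (T, M, I); (T, R, O); (B, L, O).

(T, L, I): Agent 1 can switch to B (16 → 20). Not NE.
(T, L, O): Agent 1 can switch to B (4 → 9). Not NE.
(T, M, I): Agent 1 gets 16, best alternative 2; Agent 2 gets 14, best alternative 9; Agent 3 gets 19, best alternative 9. No profitable deviation — NE.
(T, M, O): Agent 1 can switch to B (2 → 16). Not NE.
(T, R, I): Agent 1 can switch to B (2 → 18). Not NE.
(T, R, O): Agent 1 gets 14, best alternative 3; Agent 2 gets 19, best alternative 11; Agent 3 gets 11, best alternative 6. No profitable deviation — NE.
(B, L, I): Agent 2 can switch to M (3 → 16). Not NE.
(B, L, O): Agent 1 gets 9, best alternative 4; Agent 2 gets 11, best alternative 7; Agent 3 gets 20, best alternative 4. No profitable deviation — NE.
(B, M, I): Agent 1 can switch to T (2 → 16). Not NE.
(The remaining 3 profiles each have a profitable deviation by the same check.)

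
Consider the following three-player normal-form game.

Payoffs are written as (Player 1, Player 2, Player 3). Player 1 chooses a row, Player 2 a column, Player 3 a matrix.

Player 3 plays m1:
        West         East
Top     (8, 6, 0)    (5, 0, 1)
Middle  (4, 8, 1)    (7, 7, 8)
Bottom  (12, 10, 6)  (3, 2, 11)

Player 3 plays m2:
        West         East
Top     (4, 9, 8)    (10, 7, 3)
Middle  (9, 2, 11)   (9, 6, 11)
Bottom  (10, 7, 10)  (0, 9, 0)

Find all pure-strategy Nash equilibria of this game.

This game has no pure Nash equilibrium.

(Top, West, m1): Player 1 can switch to Bottom (8 → 12). Not NE.
(Top, West, m2): Player 1 can switch to Middle (4 → 9). Not NE.
(Top, East, m1): Player 1 can switch to Middle (5 → 7). Not NE.
(Top, East, m2): Player 2 can switch to West (7 → 9). Not NE.
(Middle, West, m1): Player 1 can switch to Top (4 → 8). Not NE.
(Middle, West, m2): Player 1 can switch to Bottom (9 → 10). Not NE.
(Middle, East, m1): Player 2 can switch to West (7 → 8). Not NE.
(Middle, East, m2): Player 1 can switch to Top (9 → 10). Not NE.
(Bottom, West, m1): Player 3 can switch to m2 (6 → 10). Not NE.
(Bottom, West, m2): Player 2 can switch to East (7 → 9). Not NE.
(The remaining 2 profiles each have a profitable deviation by the same check.)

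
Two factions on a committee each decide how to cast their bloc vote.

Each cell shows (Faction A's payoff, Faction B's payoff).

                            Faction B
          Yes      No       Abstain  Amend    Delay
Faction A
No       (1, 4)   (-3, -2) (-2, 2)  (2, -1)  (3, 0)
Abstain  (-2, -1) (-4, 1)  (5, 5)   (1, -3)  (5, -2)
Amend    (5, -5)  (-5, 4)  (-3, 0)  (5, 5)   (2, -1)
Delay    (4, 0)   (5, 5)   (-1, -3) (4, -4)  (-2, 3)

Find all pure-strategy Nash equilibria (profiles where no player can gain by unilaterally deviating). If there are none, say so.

Mark each player's best response to every combination of opponents' strategies; a profile where every player is best-responding is a pure Nash equilibrium.
Faction A against Yes: payoffs 1, -2, 5, 4 → best response Amend.
Faction A against No: payoffs -3, -4, -5, 5 → best response Delay.
Faction A against Abstain: payoffs -2, 5, -3, -1 → best response Abstain.
Faction A against Amend: payoffs 2, 1, 5, 4 → best response Amend.
Faction A against Delay: payoffs 3, 5, 2, -2 → best response Abstain.
Faction B against No: payoffs 4, -2, 2, -1, 0 → best response Yes.
Faction B against Abstain: payoffs -1, 1, 5, -3, -2 → best response Abstain.
Faction B against Amend: payoffs -5, 4, 0, 5, -1 → best response Amend.
Faction B against Delay: payoffs 0, 5, -3, -4, 3 → best response No.
Mutual best responses: (Abstain, Abstain); (Amend, Amend); (Delay, No).

The pure Nash equilibria are (Abstain, Abstain), (Amend, Amend), (Delay, No).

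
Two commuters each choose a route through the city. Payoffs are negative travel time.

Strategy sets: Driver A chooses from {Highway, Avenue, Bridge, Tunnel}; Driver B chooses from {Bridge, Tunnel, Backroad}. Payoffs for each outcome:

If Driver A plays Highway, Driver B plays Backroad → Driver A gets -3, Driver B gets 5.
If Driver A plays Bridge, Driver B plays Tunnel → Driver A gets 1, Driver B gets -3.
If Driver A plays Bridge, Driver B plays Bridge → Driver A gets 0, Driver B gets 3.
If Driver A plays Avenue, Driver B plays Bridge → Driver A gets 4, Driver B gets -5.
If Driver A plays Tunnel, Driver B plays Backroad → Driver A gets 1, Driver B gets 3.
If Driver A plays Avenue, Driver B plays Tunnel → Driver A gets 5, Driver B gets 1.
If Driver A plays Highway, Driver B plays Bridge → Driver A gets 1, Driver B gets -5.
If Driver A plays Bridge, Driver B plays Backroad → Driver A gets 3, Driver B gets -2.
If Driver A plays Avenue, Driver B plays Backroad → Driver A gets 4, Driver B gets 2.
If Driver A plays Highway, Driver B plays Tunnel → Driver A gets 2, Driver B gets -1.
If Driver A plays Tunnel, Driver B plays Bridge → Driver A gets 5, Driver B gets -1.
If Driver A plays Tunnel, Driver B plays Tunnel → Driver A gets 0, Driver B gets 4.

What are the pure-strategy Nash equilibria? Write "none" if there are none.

The unique pure-strategy Nash equilibrium is (Avenue, Backroad).

Driver A against Bridge: payoffs 1, 4, 0, 5 → best response Tunnel.
Driver A against Tunnel: payoffs 2, 5, 1, 0 → best response Avenue.
Driver A against Backroad: payoffs -3, 4, 3, 1 → best response Avenue.
Driver B against Highway: payoffs -5, -1, 5 → best response Backroad.
Driver B against Avenue: payoffs -5, 1, 2 → best response Backroad.
Driver B against Bridge: payoffs 3, -3, -2 → best response Bridge.
Driver B against Tunnel: payoffs -1, 4, 3 → best response Tunnel.
Mutual best responses: (Avenue, Backroad).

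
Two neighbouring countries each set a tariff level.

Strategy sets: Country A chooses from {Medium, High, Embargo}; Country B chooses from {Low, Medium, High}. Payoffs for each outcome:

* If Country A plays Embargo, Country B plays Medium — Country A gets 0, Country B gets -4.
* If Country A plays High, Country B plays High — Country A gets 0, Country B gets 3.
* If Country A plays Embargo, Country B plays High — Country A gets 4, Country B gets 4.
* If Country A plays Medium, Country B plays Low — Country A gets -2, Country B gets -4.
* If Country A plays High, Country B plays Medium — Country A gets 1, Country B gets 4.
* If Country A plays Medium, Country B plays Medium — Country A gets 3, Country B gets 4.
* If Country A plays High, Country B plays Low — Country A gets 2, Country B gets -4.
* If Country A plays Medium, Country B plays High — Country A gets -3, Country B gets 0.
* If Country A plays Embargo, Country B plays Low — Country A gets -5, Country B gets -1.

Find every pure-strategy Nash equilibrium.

Check each profile: it is a Nash equilibrium iff no player can strictly gain by switching unilaterally.
(Medium, Low): Country A can switch to High (-2 → 2). Not NE.
(Medium, Medium): Country A gets 3, best alternative 1; Country B gets 4, best alternative 0. No profitable deviation — NE.
(Medium, High): Country A can switch to High (-3 → 0). Not NE.
(High, Low): Country B can switch to Medium (-4 → 4). Not NE.
(High, Medium): Country A can switch to Medium (1 → 3). Not NE.
(High, High): Country A can switch to Embargo (0 → 4). Not NE.
(Embargo, Low): Country A can switch to Medium (-5 → -2). Not NE.
(Embargo, Medium): Country A can switch to Medium (0 → 3). Not NE.
(Embargo, High): Country A gets 4, best alternative 0; Country B gets 4, best alternative -1. No profitable deviation — NE.

Pure-strategy Nash equilibria: (Medium, Medium), (Embargo, High)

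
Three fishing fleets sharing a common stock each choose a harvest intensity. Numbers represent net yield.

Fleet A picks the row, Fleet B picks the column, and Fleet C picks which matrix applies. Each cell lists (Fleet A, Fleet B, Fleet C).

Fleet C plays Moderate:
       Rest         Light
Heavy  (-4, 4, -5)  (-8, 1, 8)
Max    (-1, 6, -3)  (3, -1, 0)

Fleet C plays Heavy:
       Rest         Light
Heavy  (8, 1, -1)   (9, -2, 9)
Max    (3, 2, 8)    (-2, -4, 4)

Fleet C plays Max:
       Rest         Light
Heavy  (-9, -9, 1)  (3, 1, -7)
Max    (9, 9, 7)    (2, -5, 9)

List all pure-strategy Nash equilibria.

none

Check each profile: it is a Nash equilibrium iff no player can strictly gain by switching unilaterally.
(Heavy, Rest, Moderate): Fleet A can switch to Max (-4 → -1). Not NE.
(Heavy, Rest, Heavy): Fleet C can switch to Max (-1 → 1). Not NE.
(Heavy, Rest, Max): Fleet A can switch to Max (-9 → 9). Not NE.
(Heavy, Light, Moderate): Fleet A can switch to Max (-8 → 3). Not NE.
(Heavy, Light, Heavy): Fleet B can switch to Rest (-2 → 1). Not NE.
(Heavy, Light, Max): Fleet C can switch to Moderate (-7 → 8). Not NE.
(Max, Rest, Moderate): Fleet C can switch to Heavy (-3 → 8). Not NE.
(Max, Rest, Heavy): Fleet A can switch to Heavy (3 → 8). Not NE.
(Max, Rest, Max): Fleet C can switch to Heavy (7 → 8). Not NE.
(Max, Light, Moderate): Fleet B can switch to Rest (-1 → 6). Not NE.
(Max, Light, Heavy): Fleet A can switch to Heavy (-2 → 9). Not NE.
(Max, Light, Max): Fleet A can switch to Heavy (2 → 3). Not NE.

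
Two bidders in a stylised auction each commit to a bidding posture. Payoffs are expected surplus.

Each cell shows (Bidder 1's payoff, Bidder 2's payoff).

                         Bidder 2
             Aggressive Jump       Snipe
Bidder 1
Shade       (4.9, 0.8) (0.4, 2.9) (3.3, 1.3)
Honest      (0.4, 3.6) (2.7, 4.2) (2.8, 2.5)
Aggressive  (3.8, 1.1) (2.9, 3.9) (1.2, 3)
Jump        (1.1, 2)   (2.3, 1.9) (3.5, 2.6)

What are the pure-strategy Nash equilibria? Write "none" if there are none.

Bidder 1 against Aggressive: payoffs 4.9, 0.4, 3.8, 1.1 → best response Shade.
Bidder 1 against Jump: payoffs 0.4, 2.7, 2.9, 2.3 → best response Aggressive.
Bidder 1 against Snipe: payoffs 3.3, 2.8, 1.2, 3.5 → best response Jump.
Bidder 2 against Shade: payoffs 0.8, 2.9, 1.3 → best response Jump.
Bidder 2 against Honest: payoffs 3.6, 4.2, 2.5 → best response Jump.
Bidder 2 against Aggressive: payoffs 1.1, 3.9, 3 → best response Jump.
Bidder 2 against Jump: payoffs 2, 1.9, 2.6 → best response Snipe.
Mutual best responses: (Aggressive, Jump); (Jump, Snipe).

Pure-strategy Nash equilibria: (Aggressive, Jump); (Jump, Snipe)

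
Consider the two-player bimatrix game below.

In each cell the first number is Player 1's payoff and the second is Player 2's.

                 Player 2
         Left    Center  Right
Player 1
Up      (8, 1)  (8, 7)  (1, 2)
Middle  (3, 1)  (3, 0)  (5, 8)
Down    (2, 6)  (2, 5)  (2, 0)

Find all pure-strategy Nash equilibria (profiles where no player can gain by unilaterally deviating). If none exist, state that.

(Up, Left): Player 2 can switch to Center (1 → 7). Not NE.
(Up, Center): Player 1 gets 8, best alternative 3; Player 2 gets 7, best alternative 2. No profitable deviation — NE.
(Up, Right): Player 1 can switch to Middle (1 → 5). Not NE.
(Middle, Left): Player 1 can switch to Up (3 → 8). Not NE.
(Middle, Center): Player 1 can switch to Up (3 → 8). Not NE.
(Middle, Right): Player 1 gets 5, best alternative 2; Player 2 gets 8, best alternative 1. No profitable deviation — NE.
(Down, Left): Player 1 can switch to Up (2 → 8). Not NE.
(Down, Center): Player 1 can switch to Up (2 → 8). Not NE.
(Down, Right): Player 1 can switch to Middle (2 → 5). Not NE.

(Up, Center) and (Middle, Right)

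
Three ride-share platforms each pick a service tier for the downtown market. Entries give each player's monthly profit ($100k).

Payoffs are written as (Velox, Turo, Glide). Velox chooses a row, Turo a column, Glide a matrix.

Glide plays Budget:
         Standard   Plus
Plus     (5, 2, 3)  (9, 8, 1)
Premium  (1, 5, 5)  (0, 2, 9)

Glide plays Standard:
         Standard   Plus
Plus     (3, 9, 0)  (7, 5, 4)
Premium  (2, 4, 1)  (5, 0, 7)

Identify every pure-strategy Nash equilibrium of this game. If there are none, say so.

(Plus, Standard, Budget): Turo can switch to Plus (2 → 8). Not NE.
(Plus, Standard, Standard): Glide can switch to Budget (0 → 3). Not NE.
(Plus, Plus, Budget): Glide can switch to Standard (1 → 4). Not NE.
(Plus, Plus, Standard): Turo can switch to Standard (5 → 9). Not NE.
(Premium, Standard, Budget): Velox can switch to Plus (1 → 5). Not NE.
(Premium, Standard, Standard): Velox can switch to Plus (2 → 3). Not NE.
(The remaining 2 profiles each have a profitable deviation by the same check.)

none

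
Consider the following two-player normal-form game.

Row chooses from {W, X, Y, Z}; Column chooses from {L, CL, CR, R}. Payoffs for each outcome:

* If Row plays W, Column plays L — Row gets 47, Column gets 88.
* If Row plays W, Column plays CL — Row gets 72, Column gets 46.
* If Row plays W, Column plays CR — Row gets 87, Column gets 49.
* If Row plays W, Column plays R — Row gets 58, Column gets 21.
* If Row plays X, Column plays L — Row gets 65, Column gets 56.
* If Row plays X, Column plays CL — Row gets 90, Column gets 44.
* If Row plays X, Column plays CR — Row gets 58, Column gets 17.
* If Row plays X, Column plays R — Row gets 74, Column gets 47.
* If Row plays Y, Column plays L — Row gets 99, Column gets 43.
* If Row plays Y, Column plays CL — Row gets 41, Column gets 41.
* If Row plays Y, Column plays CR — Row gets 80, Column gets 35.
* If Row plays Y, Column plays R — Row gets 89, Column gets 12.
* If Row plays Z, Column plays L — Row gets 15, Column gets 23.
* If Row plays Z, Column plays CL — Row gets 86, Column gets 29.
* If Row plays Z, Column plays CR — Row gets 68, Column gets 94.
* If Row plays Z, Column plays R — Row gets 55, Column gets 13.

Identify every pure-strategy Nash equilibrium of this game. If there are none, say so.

(Y, L)

Mark each player's best response to every combination of opponents' strategies; a profile where every player is best-responding is a pure Nash equilibrium.
Row against L: payoffs 47, 65, 99, 15 → best response Y.
Row against CL: payoffs 72, 90, 41, 86 → best response X.
Row against CR: payoffs 87, 58, 80, 68 → best response W.
Row against R: payoffs 58, 74, 89, 55 → best response Y.
Column against W: payoffs 88, 46, 49, 21 → best response L.
Column against X: payoffs 56, 44, 17, 47 → best response L.
Column against Y: payoffs 43, 41, 35, 12 → best response L.
Column against Z: payoffs 23, 29, 94, 13 → best response CR.
Mutual best responses: (Y, L).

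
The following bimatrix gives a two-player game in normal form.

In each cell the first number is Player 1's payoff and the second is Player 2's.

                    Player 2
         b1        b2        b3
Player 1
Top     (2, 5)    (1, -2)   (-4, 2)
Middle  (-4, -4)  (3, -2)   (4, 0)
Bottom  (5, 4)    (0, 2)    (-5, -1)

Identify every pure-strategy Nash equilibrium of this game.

Player 1 against b1: payoffs 2, -4, 5 → best response Bottom.
Player 1 against b2: payoffs 1, 3, 0 → best response Middle.
Player 1 against b3: payoffs -4, 4, -5 → best response Middle.
Player 2 against Top: payoffs 5, -2, 2 → best response b1.
Player 2 against Middle: payoffs -4, -2, 0 → best response b3.
Player 2 against Bottom: payoffs 4, 2, -1 → best response b1.
Mutual best responses: (Middle, b3); (Bottom, b1).

(Middle, b3), (Bottom, b1)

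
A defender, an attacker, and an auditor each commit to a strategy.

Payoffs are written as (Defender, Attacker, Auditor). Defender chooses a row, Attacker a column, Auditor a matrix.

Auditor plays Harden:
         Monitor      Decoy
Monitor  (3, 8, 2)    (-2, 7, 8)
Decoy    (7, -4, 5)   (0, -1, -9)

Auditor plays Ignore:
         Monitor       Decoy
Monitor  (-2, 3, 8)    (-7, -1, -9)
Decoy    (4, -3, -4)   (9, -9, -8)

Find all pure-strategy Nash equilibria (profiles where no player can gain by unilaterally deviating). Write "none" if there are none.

No pure-strategy Nash equilibrium.

(Monitor, Monitor, Harden): Defender can switch to Decoy (3 → 7). Not NE.
(Monitor, Monitor, Ignore): Defender can switch to Decoy (-2 → 4). Not NE.
(Monitor, Decoy, Harden): Defender can switch to Decoy (-2 → 0). Not NE.
(Monitor, Decoy, Ignore): Defender can switch to Decoy (-7 → 9). Not NE.
(Decoy, Monitor, Harden): Attacker can switch to Decoy (-4 → -1). Not NE.
(Decoy, Monitor, Ignore): Auditor can switch to Harden (-4 → 5). Not NE.
(Decoy, Decoy, Harden): Auditor can switch to Ignore (-9 → -8). Not NE.
(Decoy, Decoy, Ignore): Attacker can switch to Monitor (-9 → -3). Not NE.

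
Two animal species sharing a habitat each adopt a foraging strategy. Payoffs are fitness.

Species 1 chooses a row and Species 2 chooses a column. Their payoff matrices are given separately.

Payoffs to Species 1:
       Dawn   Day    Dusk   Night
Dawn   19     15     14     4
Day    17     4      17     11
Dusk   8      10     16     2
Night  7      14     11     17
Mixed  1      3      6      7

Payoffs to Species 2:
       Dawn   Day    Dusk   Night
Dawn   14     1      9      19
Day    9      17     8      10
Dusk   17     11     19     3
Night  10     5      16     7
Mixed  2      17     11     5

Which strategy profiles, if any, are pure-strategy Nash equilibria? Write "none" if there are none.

This game has no pure Nash equilibrium.

For each player, find the best response to each opponent profile; mutual best responses are the pure NE.
Species 1 against Dawn: payoffs 19, 17, 8, 7, 1 → best response Dawn.
Species 1 against Day: payoffs 15, 4, 10, 14, 3 → best response Dawn.
Species 1 against Dusk: payoffs 14, 17, 16, 11, 6 → best response Day.
Species 1 against Night: payoffs 4, 11, 2, 17, 7 → best response Night.
Species 2 against Dawn: payoffs 14, 1, 9, 19 → best response Night.
Species 2 against Day: payoffs 9, 17, 8, 10 → best response Day.
Species 2 against Dusk: payoffs 17, 11, 19, 3 → best response Dusk.
Species 2 against Night: payoffs 10, 5, 16, 7 → best response Dusk.
Species 2 against Mixed: payoffs 2, 17, 11, 5 → best response Day.
No profile is a mutual best response for all players.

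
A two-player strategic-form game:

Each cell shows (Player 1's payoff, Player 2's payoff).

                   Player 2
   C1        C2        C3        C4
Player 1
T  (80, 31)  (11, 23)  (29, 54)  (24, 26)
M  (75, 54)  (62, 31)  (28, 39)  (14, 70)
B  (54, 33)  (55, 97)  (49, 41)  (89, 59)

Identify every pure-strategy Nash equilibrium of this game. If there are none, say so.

Mark each player's best response to every combination of opponents' strategies; a profile where every player is best-responding is a pure Nash equilibrium.
Player 1 against C1: payoffs 80, 75, 54 → best response T.
Player 1 against C2: payoffs 11, 62, 55 → best response M.
Player 1 against C3: payoffs 29, 28, 49 → best response B.
Player 1 against C4: payoffs 24, 14, 89 → best response B.
Player 2 against T: payoffs 31, 23, 54, 26 → best response C3.
Player 2 against M: payoffs 54, 31, 39, 70 → best response C4.
Player 2 against B: payoffs 33, 97, 41, 59 → best response C2.
No profile is a mutual best response for all players.

No pure-strategy Nash equilibrium.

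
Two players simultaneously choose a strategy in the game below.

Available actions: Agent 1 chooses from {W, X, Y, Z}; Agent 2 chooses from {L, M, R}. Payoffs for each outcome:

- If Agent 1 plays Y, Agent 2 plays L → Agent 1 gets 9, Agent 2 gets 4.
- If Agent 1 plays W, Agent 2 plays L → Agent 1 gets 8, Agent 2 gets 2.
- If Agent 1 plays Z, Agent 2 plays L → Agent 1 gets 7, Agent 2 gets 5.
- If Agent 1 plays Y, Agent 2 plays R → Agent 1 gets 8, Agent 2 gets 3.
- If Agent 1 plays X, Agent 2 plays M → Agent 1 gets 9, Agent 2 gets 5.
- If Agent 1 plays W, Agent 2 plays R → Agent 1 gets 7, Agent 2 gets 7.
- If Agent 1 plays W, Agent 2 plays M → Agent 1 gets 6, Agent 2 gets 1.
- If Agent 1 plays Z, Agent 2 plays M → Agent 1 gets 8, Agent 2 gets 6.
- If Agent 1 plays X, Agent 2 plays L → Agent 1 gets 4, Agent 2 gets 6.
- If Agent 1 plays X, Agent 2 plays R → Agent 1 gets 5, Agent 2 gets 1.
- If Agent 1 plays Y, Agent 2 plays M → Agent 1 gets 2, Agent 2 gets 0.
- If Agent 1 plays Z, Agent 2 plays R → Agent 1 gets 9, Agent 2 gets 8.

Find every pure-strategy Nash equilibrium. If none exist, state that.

Mark each player's best response to every combination of opponents' strategies; a profile where every player is best-responding is a pure Nash equilibrium.
Agent 1 against L: payoffs 8, 4, 9, 7 → best response Y.
Agent 1 against M: payoffs 6, 9, 2, 8 → best response X.
Agent 1 against R: payoffs 7, 5, 8, 9 → best response Z.
Agent 2 against W: payoffs 2, 1, 7 → best response R.
Agent 2 against X: payoffs 6, 5, 1 → best response L.
Agent 2 against Y: payoffs 4, 0, 3 → best response L.
Agent 2 against Z: payoffs 5, 6, 8 → best response R.
Mutual best responses: (Y, L); (Z, R).

Pure-strategy Nash equilibria: (Y, L); (Z, R)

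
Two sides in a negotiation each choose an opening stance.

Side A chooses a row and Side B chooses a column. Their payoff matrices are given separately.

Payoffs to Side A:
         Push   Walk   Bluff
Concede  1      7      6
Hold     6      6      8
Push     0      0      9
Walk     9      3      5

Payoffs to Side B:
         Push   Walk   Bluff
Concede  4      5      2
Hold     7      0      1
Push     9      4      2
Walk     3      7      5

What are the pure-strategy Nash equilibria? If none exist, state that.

(Concede, Walk)

Side A against Push: payoffs 1, 6, 0, 9 → best response Walk.
Side A against Walk: payoffs 7, 6, 0, 3 → best response Concede.
Side A against Bluff: payoffs 6, 8, 9, 5 → best response Push.
Side B against Concede: payoffs 4, 5, 2 → best response Walk.
Side B against Hold: payoffs 7, 0, 1 → best response Push.
Side B against Push: payoffs 9, 4, 2 → best response Push.
Side B against Walk: payoffs 3, 7, 5 → best response Walk.
Mutual best responses: (Concede, Walk).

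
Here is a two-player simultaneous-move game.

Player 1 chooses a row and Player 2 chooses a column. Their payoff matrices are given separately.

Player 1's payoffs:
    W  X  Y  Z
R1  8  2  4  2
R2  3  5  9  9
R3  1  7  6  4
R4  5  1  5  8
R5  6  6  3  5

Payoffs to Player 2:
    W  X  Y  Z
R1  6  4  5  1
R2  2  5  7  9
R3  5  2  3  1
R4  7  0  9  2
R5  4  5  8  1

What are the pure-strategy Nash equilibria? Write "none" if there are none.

Player 1 against W: payoffs 8, 3, 1, 5, 6 → best response R1.
Player 1 against X: payoffs 2, 5, 7, 1, 6 → best response R3.
Player 1 against Y: payoffs 4, 9, 6, 5, 3 → best response R2.
Player 1 against Z: payoffs 2, 9, 4, 8, 5 → best response R2.
Player 2 against R1: payoffs 6, 4, 5, 1 → best response W.
Player 2 against R2: payoffs 2, 5, 7, 9 → best response Z.
Player 2 against R3: payoffs 5, 2, 3, 1 → best response W.
Player 2 against R4: payoffs 7, 0, 9, 2 → best response Y.
Player 2 against R5: payoffs 4, 5, 8, 1 → best response Y.
Mutual best responses: (R1, W); (R2, Z).

Pure-strategy Nash equilibria: (R1, W); (R2, Z)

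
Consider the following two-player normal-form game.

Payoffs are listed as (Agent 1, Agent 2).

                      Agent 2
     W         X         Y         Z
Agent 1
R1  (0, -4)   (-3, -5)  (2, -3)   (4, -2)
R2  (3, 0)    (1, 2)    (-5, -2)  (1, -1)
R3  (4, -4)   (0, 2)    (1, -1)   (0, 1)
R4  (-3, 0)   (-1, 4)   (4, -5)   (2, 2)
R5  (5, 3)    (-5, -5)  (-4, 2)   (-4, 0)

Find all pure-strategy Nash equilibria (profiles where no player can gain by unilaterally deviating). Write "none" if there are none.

Mark each player's best response to every combination of opponents' strategies; a profile where every player is best-responding is a pure Nash equilibrium.
Agent 1 against W: payoffs 0, 3, 4, -3, 5 → best response R5.
Agent 1 against X: payoffs -3, 1, 0, -1, -5 → best response R2.
Agent 1 against Y: payoffs 2, -5, 1, 4, -4 → best response R4.
Agent 1 against Z: payoffs 4, 1, 0, 2, -4 → best response R1.
Agent 2 against R1: payoffs -4, -5, -3, -2 → best response Z.
Agent 2 against R2: payoffs 0, 2, -2, -1 → best response X.
Agent 2 against R3: payoffs -4, 2, -1, 1 → best response X.
Agent 2 against R4: payoffs 0, 4, -5, 2 → best response X.
Agent 2 against R5: payoffs 3, -5, 2, 0 → best response W.
Mutual best responses: (R1, Z); (R2, X); (R5, W).

The pure Nash equilibria are (R1, Z); (R2, X); (R5, W).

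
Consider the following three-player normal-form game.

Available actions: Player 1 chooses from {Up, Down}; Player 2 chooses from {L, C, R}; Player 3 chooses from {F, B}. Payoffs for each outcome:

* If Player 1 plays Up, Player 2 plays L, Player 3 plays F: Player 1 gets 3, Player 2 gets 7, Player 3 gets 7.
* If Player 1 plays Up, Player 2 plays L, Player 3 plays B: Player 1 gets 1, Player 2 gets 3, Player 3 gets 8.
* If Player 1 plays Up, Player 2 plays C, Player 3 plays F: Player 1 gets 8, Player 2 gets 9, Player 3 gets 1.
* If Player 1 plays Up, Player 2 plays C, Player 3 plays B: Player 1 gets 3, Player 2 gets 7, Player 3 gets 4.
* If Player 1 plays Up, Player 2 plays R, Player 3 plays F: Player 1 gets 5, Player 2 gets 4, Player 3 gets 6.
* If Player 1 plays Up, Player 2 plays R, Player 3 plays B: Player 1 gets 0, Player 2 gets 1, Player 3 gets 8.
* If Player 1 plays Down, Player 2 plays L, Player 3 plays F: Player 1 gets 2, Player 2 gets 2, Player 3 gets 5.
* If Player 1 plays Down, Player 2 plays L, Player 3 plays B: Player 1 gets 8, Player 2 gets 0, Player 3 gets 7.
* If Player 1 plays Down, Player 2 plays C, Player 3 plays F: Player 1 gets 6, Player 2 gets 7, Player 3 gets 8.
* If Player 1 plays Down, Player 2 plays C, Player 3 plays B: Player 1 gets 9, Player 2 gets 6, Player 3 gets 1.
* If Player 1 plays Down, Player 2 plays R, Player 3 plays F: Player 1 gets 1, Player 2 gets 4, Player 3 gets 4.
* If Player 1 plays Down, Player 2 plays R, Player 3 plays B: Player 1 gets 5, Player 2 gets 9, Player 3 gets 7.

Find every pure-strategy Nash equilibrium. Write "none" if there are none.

(Up, L, F): Player 2 can switch to C (7 → 9). Not NE.
(Up, L, B): Player 1 can switch to Down (1 → 8). Not NE.
(Up, C, F): Player 3 can switch to B (1 → 4). Not NE.
(Up, C, B): Player 1 can switch to Down (3 → 9). Not NE.
(Up, R, F): Player 2 can switch to L (4 → 7). Not NE.
(Up, R, B): Player 1 can switch to Down (0 → 5). Not NE.
(Down, L, F): Player 1 can switch to Up (2 → 3). Not NE.
(Down, L, B): Player 2 can switch to C (0 → 6). Not NE.
(Down, C, F): Player 1 can switch to Up (6 → 8). Not NE.
(Down, C, B): Player 2 can switch to R (6 → 9). Not NE.
(Down, R, F): Player 1 can switch to Up (1 → 5). Not NE.
(Down, R, B): Player 1 gets 5, best alternative 0; Player 2 gets 9, best alternative 6; Player 3 gets 7, best alternative 4. No profitable deviation — NE.

Pure NE: (Down, R, B)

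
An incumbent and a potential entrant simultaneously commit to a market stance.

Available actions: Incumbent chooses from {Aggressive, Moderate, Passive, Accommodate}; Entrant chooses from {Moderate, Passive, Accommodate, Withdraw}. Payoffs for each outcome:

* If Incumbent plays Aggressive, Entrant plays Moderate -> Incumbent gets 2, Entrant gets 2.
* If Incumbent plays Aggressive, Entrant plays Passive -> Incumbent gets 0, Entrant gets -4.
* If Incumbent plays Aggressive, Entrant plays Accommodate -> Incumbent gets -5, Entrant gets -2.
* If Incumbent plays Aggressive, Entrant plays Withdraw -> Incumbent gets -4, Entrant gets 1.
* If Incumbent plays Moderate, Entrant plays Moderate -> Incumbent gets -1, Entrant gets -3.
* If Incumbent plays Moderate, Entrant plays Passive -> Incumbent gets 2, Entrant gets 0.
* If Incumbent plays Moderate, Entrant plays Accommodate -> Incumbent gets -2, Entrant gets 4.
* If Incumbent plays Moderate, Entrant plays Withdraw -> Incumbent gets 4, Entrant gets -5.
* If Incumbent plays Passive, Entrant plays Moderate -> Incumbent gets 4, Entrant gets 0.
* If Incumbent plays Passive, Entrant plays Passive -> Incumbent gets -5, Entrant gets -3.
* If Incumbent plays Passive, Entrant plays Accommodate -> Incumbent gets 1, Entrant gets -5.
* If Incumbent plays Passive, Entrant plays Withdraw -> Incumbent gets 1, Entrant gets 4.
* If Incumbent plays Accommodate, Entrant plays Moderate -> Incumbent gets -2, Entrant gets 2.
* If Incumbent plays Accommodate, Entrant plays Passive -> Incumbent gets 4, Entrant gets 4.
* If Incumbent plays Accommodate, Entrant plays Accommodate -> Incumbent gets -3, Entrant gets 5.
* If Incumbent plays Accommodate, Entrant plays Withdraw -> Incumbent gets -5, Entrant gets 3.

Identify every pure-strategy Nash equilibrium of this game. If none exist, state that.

(Aggressive, Moderate): Incumbent can switch to Passive (2 → 4). Not NE.
(Aggressive, Passive): Incumbent can switch to Moderate (0 → 2). Not NE.
(Aggressive, Accommodate): Incumbent can switch to Moderate (-5 → -2). Not NE.
(Aggressive, Withdraw): Incumbent can switch to Moderate (-4 → 4). Not NE.
(Moderate, Moderate): Incumbent can switch to Aggressive (-1 → 2). Not NE.
(Moderate, Passive): Incumbent can switch to Accommodate (2 → 4). Not NE.
(Moderate, Accommodate): Incumbent can switch to Passive (-2 → 1). Not NE.
(Moderate, Withdraw): Entrant can switch to Moderate (-5 → -3). Not NE.
(The remaining 8 profiles each have a profitable deviation by the same check.)

There is no pure-strategy Nash equilibrium.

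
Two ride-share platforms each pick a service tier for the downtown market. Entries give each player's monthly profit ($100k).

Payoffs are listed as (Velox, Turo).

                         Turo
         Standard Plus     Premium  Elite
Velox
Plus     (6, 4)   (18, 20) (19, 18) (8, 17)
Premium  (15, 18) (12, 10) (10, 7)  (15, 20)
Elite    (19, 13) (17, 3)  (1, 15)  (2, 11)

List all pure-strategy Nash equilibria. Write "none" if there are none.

(Plus, Standard): Velox can switch to Premium (6 → 15). Not NE.
(Plus, Plus): Velox gets 18, best alternative 17; Turo gets 20, best alternative 18. No profitable deviation — NE.
(Plus, Premium): Turo can switch to Plus (18 → 20). Not NE.
(Plus, Elite): Velox can switch to Premium (8 → 15). Not NE.
(Premium, Standard): Velox can switch to Elite (15 → 19). Not NE.
(Premium, Plus): Velox can switch to Plus (12 → 18). Not NE.
(Premium, Premium): Velox can switch to Plus (10 → 19). Not NE.
(Premium, Elite): Velox gets 15, best alternative 8; Turo gets 20, best alternative 18. No profitable deviation — NE.
(Elite, Standard): Turo can switch to Premium (13 → 15). Not NE.
(Elite, Plus): Velox can switch to Plus (17 → 18). Not NE.
(Elite, Premium): Velox can switch to Plus (1 → 19). Not NE.
(Elite, Elite): Velox can switch to Plus (2 → 8). Not NE.

Pure-strategy Nash equilibria: (Plus, Plus); (Premium, Elite)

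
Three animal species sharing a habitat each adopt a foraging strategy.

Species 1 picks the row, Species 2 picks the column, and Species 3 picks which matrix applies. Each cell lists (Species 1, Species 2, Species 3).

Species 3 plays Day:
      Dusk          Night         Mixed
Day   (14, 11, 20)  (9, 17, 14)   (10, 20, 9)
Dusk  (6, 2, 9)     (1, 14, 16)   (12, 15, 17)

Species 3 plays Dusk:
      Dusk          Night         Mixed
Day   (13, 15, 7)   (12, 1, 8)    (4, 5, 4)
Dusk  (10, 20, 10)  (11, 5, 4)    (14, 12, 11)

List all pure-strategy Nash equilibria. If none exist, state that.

Mark each player's best response to every combination of opponents' strategies; a profile where every player is best-responding is a pure Nash equilibrium.
Species 1 against (Dusk, Day): payoffs 14, 6 → best response Day.
Species 1 against (Dusk, Dusk): payoffs 13, 10 → best response Day.
Species 1 against (Night, Day): payoffs 9, 1 → best response Day.
Species 1 against (Night, Dusk): payoffs 12, 11 → best response Day.
Species 1 against (Mixed, Day): payoffs 10, 12 → best response Dusk.
Species 1 against (Mixed, Dusk): payoffs 4, 14 → best response Dusk.
Species 2 against (Day, Day): payoffs 11, 17, 20 → best response Mixed.
Species 2 against (Day, Dusk): payoffs 15, 1, 5 → best response Dusk.
Species 2 against (Dusk, Day): payoffs 2, 14, 15 → best response Mixed.
Species 2 against (Dusk, Dusk): payoffs 20, 5, 12 → best response Dusk.
Species 3 against (Day, Dusk): payoffs 20, 7 → best response Day.
Species 3 against (Day, Night): payoffs 14, 8 → best response Day.
Species 3 against (Day, Mixed): payoffs 9, 4 → best response Day.
Species 3 against (Dusk, Dusk): payoffs 9, 10 → best response Dusk.
Species 3 against (Dusk, Night): payoffs 16, 4 → best response Day.
Species 3 against (Dusk, Mixed): payoffs 17, 11 → best response Day.
Mutual best responses: (Dusk, Mixed, Day).

(Dusk, Mixed, Day)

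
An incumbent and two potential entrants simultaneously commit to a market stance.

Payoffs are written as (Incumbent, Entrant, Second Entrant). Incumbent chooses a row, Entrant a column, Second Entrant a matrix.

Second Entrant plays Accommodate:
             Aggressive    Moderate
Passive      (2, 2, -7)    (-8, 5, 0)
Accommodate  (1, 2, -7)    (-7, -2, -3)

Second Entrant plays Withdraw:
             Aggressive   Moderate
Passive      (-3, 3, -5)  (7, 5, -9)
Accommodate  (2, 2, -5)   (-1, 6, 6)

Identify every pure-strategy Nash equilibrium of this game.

(Passive, Aggressive, Accommodate): Entrant can switch to Moderate (2 → 5). Not NE.
(Passive, Aggressive, Withdraw): Incumbent can switch to Accommodate (-3 → 2). Not NE.
(Passive, Moderate, Accommodate): Incumbent can switch to Accommodate (-8 → -7). Not NE.
(Passive, Moderate, Withdraw): Second Entrant can switch to Accommodate (-9 → 0). Not NE.
(Accommodate, Aggressive, Accommodate): Incumbent can switch to Passive (1 → 2). Not NE.
(Accommodate, Aggressive, Withdraw): Entrant can switch to Moderate (2 → 6). Not NE.
(Accommodate, Moderate, Accommodate): Entrant can switch to Aggressive (-2 → 2). Not NE.
(Accommodate, Moderate, Withdraw): Incumbent can switch to Passive (-1 → 7). Not NE.

This game has no pure Nash equilibrium.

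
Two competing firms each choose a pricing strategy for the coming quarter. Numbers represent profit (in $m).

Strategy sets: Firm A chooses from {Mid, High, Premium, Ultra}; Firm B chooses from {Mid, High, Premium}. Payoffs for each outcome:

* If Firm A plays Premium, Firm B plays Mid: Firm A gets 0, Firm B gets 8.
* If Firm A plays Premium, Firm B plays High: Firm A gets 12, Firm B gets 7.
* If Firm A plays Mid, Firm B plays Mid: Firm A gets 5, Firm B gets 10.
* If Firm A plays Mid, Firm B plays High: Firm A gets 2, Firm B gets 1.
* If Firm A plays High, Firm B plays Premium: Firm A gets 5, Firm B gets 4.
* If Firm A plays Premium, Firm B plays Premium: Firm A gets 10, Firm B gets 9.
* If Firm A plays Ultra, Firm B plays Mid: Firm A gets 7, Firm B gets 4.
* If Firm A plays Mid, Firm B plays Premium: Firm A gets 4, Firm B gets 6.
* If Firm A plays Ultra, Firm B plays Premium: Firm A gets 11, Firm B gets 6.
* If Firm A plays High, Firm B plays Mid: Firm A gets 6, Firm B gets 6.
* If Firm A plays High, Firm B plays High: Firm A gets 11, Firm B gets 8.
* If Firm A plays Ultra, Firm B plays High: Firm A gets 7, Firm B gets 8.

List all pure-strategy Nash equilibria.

Firm A against Mid: payoffs 5, 6, 0, 7 → best response Ultra.
Firm A against High: payoffs 2, 11, 12, 7 → best response Premium.
Firm A against Premium: payoffs 4, 5, 10, 11 → best response Ultra.
Firm B against Mid: payoffs 10, 1, 6 → best response Mid.
Firm B against High: payoffs 6, 8, 4 → best response High.
Firm B against Premium: payoffs 8, 7, 9 → best response Premium.
Firm B against Ultra: payoffs 4, 8, 6 → best response High.
No profile is a mutual best response for all players.

No pure-strategy Nash equilibrium.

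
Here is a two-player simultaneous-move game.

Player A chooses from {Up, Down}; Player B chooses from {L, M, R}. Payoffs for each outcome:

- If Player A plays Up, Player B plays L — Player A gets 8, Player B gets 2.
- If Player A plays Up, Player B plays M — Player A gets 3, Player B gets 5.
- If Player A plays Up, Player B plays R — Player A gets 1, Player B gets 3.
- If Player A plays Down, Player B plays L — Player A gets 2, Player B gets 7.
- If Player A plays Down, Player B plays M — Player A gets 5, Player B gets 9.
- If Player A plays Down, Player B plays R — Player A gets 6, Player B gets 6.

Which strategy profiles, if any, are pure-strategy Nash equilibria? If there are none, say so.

The unique pure-strategy Nash equilibrium is (Down, M).

(Up, L): Player B can switch to M (2 → 5). Not NE.
(Up, M): Player A can switch to Down (3 → 5). Not NE.
(Up, R): Player A can switch to Down (1 → 6). Not NE.
(Down, L): Player A can switch to Up (2 → 8). Not NE.
(Down, M): Player A gets 5, best alternative 3; Player B gets 9, best alternative 7. No profitable deviation — NE.
(Down, R): Player B can switch to L (6 → 7). Not NE.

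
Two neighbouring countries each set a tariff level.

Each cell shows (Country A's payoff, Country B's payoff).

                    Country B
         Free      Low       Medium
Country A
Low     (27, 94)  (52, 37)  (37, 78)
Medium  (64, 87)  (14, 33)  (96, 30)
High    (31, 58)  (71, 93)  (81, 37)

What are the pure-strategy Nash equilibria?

(Medium, Free), (High, Low)

Country A against Free: payoffs 27, 64, 31 → best response Medium.
Country A against Low: payoffs 52, 14, 71 → best response High.
Country A against Medium: payoffs 37, 96, 81 → best response Medium.
Country B against Low: payoffs 94, 37, 78 → best response Free.
Country B against Medium: payoffs 87, 33, 30 → best response Free.
Country B against High: payoffs 58, 93, 37 → best response Low.
Mutual best responses: (Medium, Free); (High, Low).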